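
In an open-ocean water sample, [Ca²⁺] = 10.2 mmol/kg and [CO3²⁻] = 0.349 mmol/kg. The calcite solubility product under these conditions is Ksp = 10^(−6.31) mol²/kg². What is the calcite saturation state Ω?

Ω = 7.27

Ksp = 10^(−6.31) = 4.898×10^-7
Ω = [Ca²⁺][CO3²⁻]/Ksp = (10.2×10^-3)(0.349×10^-3) / 4.898×10^-7 = 7.27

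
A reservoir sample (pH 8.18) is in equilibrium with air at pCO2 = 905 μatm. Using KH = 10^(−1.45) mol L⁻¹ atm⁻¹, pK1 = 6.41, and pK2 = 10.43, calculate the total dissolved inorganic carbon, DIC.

[CO2*] = KH · pCO2 = 10^(−1.45) × 905×10^-6 = 3.211×10^-5 mol/L
α₀ = 1/(1 + K1/[H⁺] + K1K2/[H⁺]²) = 1/(1 + 10^+1.77 + 10^-0.48) = 0.01661
DIC = [CO2*]/α₀ = 3.211×10^-5 / 0.01661 = 1.93 mmol/L

DIC = 1.93 mmol/L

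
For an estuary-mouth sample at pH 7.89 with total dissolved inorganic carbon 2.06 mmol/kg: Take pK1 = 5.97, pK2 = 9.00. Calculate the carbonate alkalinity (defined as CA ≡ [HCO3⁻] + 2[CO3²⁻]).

CA = 2.18 mmol/kg

CA = [HCO3⁻] + 2[CO3²⁻] = (α₁ + 2α₂)·DIC
At pH 7.89: [H⁺]/K1 = 10^-1.92 = 0.012023, K2/[H⁺] = 10^-1.11 = 0.077625
α₁ = 1/(1 + 0.012023 + 0.077625) = 1/1.0896 = 0.9177; α₂ = α₁·K2/[H⁺] = 0.07124
α₁ + 2α₂ = 1.0602
CA = 1.0602 × 2.06 = 2.18 mmol/kg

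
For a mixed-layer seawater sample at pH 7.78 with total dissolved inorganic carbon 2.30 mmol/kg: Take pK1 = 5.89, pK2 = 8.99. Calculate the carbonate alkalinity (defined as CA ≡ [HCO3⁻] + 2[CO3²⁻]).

CA = 2.40 mmol/kg

CA = [HCO3⁻] + 2[CO3²⁻] = (α₁ + 2α₂)·DIC
At pH 7.78: [H⁺]/K1 = 10^-1.89 = 0.012882, K2/[H⁺] = 10^-1.21 = 0.061660
α₁ = 1/(1 + 0.012882 + 0.061660) = 1/1.0745 = 0.9306; α₂ = α₁·K2/[H⁺] = 0.05738
α₁ + 2α₂ = 1.0454
CA = 1.0454 × 2.30 = 2.40 mmol/kg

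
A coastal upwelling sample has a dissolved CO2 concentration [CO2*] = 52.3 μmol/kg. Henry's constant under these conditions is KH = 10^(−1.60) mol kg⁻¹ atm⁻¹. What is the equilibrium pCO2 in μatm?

KH = 10^(−1.60) = 2.512×10^-2 mol kg⁻¹ atm⁻¹
pCO2 = [CO2*]/KH = 52.3×10^-6 / 2.512×10^-2 = 2.08×10^-3 atm = 2080 μatm

pCO2 = 2080 μatm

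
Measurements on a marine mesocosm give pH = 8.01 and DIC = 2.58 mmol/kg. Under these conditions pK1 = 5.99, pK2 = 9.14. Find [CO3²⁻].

α₂ = 1 / (1 + [H⁺]/K2 + [H⁺]²/(K1K2)) = 1 / (1 + 10^+1.13 + 10^-0.89)
   = 1 / (1 + 13.490 + 0.12882) = 1/14.618 = 0.06841
[CO3²⁻] = α₂ × DIC = 0.06841 × 2.58 = 0.176 mmol/kg

[CO3²⁻] = 0.176 mmol/kg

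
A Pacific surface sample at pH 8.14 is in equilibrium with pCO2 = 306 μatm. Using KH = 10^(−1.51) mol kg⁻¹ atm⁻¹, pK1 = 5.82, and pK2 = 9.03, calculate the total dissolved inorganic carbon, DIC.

DIC = 2.24 mmol/kg

[CO2*] = KH · pCO2 = 10^(−1.51) × 306×10^-6 = 9.456×10^-6 mol/kg
α₀ = 1/(1 + K1/[H⁺] + K1K2/[H⁺]²) = 1/(1 + 10^+2.32 + 10^+1.43) = 0.004222
DIC = [CO2*]/α₀ = 9.456×10^-6 / 0.004222 = 2.24 mmol/kg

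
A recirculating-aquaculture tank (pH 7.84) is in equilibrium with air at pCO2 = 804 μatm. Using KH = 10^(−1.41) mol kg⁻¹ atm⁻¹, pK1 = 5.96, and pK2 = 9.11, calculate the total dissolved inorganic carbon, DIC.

[CO2*] = KH · pCO2 = 10^(−1.41) × 804×10^-6 = 3.128×10^-5 mol/kg
α₀ = 1/(1 + K1/[H⁺] + K1K2/[H⁺]²) = 1/(1 + 10^+1.88 + 10^+0.61) = 0.01236
DIC = [CO2*]/α₀ = 3.128×10^-5 / 0.01236 = 2.53 mmol/kg

DIC = 2.53 mmol/kg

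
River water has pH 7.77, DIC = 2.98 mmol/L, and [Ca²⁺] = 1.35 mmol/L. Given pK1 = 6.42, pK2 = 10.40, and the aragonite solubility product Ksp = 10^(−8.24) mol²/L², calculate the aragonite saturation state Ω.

Ω = 1.57

α₂ = 1 / (1 + [H⁺]/K2 + [H⁺]²/(K1K2)) = 1 / (1 + 10^+2.63 + 10^+1.28)
   = 1 / (1 + 426.58 + 19.055) = 1/446.63 = 0.002239
[CO3²⁻] = α₂ × DIC = 0.002239 × 2.98 = 0.006672 mmol/L = 6.672 μmol/L
Ksp = 10^(−8.24) = 5.754×10^-9
Ω = [Ca²⁺][CO3²⁻]/Ksp = (1.35×10^-3)(6.672×10^-6) / 5.754×10^-9 = 1.57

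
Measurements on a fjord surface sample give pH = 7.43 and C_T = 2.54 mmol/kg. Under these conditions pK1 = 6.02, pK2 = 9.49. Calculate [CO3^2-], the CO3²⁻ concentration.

[CO3²⁻] = 0.0211 mmol/kg

α₂ = 1 / (1 + [H⁺]/K2 + [H⁺]²/(K1K2)) = 1 / (1 + 10^+2.06 + 10^+0.65)
   = 1 / (1 + 114.82 + 4.4668) = 1/120.28 = 0.008314
[CO3²⁻] = α₂ × DIC = 0.008314 × 2.54 = 0.0211 mmol/kg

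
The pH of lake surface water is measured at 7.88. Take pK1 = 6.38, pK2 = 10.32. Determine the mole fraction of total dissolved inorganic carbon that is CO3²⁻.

α₂ = 0.00351

α₂ = 1 / (1 + [H⁺]/K2 + [H⁺]²/(K1K2)) = 1 / (1 + 10^+2.44 + 10^+0.94)
   = 1 / (1 + 275.42 + 8.7096) = 1/285.13 = 0.003507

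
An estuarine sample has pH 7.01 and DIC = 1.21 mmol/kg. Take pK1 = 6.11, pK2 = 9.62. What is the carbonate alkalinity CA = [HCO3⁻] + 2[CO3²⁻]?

CA = 1.08 mmol/kg

CA = [HCO3⁻] + 2[CO3²⁻] = (α₁ + 2α₂)·DIC
At pH 7.01: [H⁺]/K1 = 10^-0.90 = 0.12589, K2/[H⁺] = 10^-2.61 = 0.0024547
α₁ = 1/(1 + 0.12589 + 0.0024547) = 1/1.1283 = 0.8863; α₂ = α₁·K2/[H⁺] = 0.002175
α₁ + 2α₂ = 0.8906
CA = 0.8906 × 1.21 = 1.08 mmol/kg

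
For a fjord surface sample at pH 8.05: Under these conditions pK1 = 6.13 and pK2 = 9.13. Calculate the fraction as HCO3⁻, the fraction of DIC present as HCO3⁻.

α₁ = 1 / (1 + [H⁺]/K1 + K2/[H⁺]) = 1 / (1 + 10^-1.92 + 10^-1.08)
   = 1 / (1 + 0.012023 + 0.083176) = 1/1.0952 = 0.9131

α₁ = 0.913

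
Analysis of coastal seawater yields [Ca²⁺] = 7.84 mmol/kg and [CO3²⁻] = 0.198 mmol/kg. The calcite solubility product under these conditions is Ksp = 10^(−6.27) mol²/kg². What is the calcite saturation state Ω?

Ksp = 10^(−6.27) = 5.370×10^-7
Ω = [Ca²⁺][CO3²⁻]/Ksp = (7.84×10^-3)(0.198×10^-3) / 5.370×10^-7 = 2.89

Ω = 2.89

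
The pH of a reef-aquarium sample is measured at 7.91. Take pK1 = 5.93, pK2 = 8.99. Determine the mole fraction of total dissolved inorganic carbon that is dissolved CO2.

α₀ = 0.00957

α₀ = 1 / (1 + K1/[H⁺] + K1K2/[H⁺]²) = 1 / (1 + 10^+1.98 + 10^+0.90)
   = 1 / (1 + 95.499 + 7.9433) = 1/104.44 = 0.009575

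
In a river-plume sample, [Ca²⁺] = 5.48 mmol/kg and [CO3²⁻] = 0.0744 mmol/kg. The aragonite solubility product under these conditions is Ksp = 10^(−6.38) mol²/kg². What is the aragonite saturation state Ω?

Ω = 0.978

Ksp = 10^(−6.38) = 4.169×10^-7
Ω = [Ca²⁺][CO3²⁻]/Ksp = (5.48×10^-3)(0.0744×10^-3) / 4.169×10^-7 = 0.978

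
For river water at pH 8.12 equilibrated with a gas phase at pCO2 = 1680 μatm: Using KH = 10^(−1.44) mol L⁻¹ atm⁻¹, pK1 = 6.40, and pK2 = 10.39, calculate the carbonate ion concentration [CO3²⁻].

[CO3²⁻] = 17.2 μmol/L

[CO2*] = KH · pCO2 = 10^(−1.44) × 1680×10^-6 = 6.100×10^-5 mol/L
α₀ = 1/(1 + K1/[H⁺] + K1K2/[H⁺]²) = 1/(1 + 10^+1.72 + 10^-0.55) = 0.01860
DIC = [CO2*]/α₀ = 6.100×10^-5 / 0.01860 = 3.279 mmol/L
[CO3²⁻] = α₂·DIC; α₂ = 0.005242, so [CO3²⁻] = 0.005242 × 3.279 = 0.0172 mmol/L = 17.2 μmol/L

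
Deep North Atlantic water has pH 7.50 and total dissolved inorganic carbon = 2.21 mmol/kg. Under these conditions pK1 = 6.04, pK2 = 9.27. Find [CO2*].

α₀ = 1 / (1 + K1/[H⁺] + K1K2/[H⁺]²) = 1 / (1 + 10^+1.46 + 10^-0.31)
   = 1 / (1 + 28.840 + 0.48978) = 1/30.330 = 0.03297
[CO2*] = α₀ × DIC = 0.03297 × 2.21 = 0.0729 mmol/kg

[CO2*] = 0.0729 mmol/kg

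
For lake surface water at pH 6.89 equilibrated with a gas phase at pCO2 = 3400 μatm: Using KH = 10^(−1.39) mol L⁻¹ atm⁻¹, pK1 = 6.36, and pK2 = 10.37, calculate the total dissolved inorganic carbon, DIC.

[CO2*] = KH · pCO2 = 10^(−1.39) × 3400×10^-6 = 1.385×10^-4 mol/L
α₀ = 1/(1 + K1/[H⁺] + K1K2/[H⁺]²) = 1/(1 + 10^+0.53 + 10^-2.95) = 0.2278
DIC = [CO2*]/α₀ = 1.385×10^-4 / 0.2278 = 0.608 mmol/L

DIC = 0.608 mmol/L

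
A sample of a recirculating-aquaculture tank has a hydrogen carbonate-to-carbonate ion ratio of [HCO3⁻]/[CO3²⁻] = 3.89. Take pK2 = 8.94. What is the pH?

From K2 = [H⁺][CO3²⁻]/[HCO3⁻]:  pH = pK2 − log₁₀([HCO3⁻]/[CO3²⁻])
log₁₀(3.89) = +0.590
pH = 8.94 − (+0.590) = 8.35

pH = 8.35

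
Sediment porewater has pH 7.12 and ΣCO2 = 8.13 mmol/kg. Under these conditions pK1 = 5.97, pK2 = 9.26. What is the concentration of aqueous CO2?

[CO2*] = 0.534 mmol/kg

α₀ = 1 / (1 + K1/[H⁺] + K1K2/[H⁺]²) = 1 / (1 + 10^+1.15 + 10^-0.99)
   = 1 / (1 + 14.125 + 0.10233) = 1/15.228 = 0.06567
[CO2*] = α₀ × DIC = 0.06567 × 8.13 = 0.534 mmol/kg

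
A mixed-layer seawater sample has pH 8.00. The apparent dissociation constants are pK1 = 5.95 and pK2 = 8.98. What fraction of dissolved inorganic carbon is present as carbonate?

α₂ = 1 / (1 + [H⁺]/K2 + [H⁺]²/(K1K2)) = 1 / (1 + 10^+0.98 + 10^-1.07)
   = 1 / (1 + 9.5499 + 0.085114) = 1/10.635 = 0.09403

α₂ = 0.0940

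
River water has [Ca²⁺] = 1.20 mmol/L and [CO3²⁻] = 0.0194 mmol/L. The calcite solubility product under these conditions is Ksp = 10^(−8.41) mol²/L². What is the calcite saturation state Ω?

Ksp = 10^(−8.41) = 3.890×10^-9
Ω = [Ca²⁺][CO3²⁻]/Ksp = (1.20×10^-3)(0.0194×10^-3) / 3.890×10^-9 = 5.98

Ω = 5.98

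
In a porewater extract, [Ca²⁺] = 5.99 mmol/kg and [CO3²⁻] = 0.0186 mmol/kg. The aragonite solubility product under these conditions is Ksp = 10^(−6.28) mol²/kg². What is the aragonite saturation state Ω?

Ksp = 10^(−6.28) = 5.248×10^-7
Ω = [Ca²⁺][CO3²⁻]/Ksp = (5.99×10^-3)(0.0186×10^-3) / 5.248×10^-7 = 0.212

Ω = 0.212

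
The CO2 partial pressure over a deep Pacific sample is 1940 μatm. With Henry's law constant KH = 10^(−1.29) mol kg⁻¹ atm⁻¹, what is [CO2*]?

[CO2*] = 99.5 μmol/kg

KH = 10^(−1.29) = 5.129×10^-2 mol kg⁻¹ atm⁻¹
[CO2*] = KH · pCO2 = 5.129×10^-2 × 1940×10^-6 atm = 9.95×10^-5 mol/kg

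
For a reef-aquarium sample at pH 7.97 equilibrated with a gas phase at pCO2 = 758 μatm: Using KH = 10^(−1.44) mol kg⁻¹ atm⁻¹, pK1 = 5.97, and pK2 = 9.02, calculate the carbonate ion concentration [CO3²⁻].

[CO3²⁻] = 0.245 mmol/kg

[CO2*] = KH · pCO2 = 10^(−1.44) × 758×10^-6 = 2.752×10^-5 mol/kg
α₀ = 1/(1 + K1/[H⁺] + K1K2/[H⁺]²) = 1/(1 + 10^+2.00 + 10^+0.95) = 0.009098
DIC = [CO2*]/α₀ = 2.752×10^-5 / 0.009098 = 3.025 mmol/kg
[CO3²⁻] = α₂·DIC; α₂ = 0.08109, so [CO3²⁻] = 0.08109 × 3.025 = 0.245 mmol/kg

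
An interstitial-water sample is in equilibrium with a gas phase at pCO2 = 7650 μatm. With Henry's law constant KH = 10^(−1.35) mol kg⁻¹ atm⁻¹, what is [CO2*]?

[CO2*] = 342 μmol/kg

KH = 10^(−1.35) = 4.467×10^-2 mol kg⁻¹ atm⁻¹
[CO2*] = KH · pCO2 = 4.467×10^-2 × 7650×10^-6 atm = 3.42×10^-4 mol/kg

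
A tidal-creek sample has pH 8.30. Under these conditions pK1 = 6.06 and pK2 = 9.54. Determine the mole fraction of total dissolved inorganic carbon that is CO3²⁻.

α₂ = 1 / (1 + [H⁺]/K2 + [H⁺]²/(K1K2)) = 1 / (1 + 10^+1.24 + 10^-1.00)
   = 1 / (1 + 17.378 + 0.10000) = 1/18.478 = 0.05412

α₂ = 0.0541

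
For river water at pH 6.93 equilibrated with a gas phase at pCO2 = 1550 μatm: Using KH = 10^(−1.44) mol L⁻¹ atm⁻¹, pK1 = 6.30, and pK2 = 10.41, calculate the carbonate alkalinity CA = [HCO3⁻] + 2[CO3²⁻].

[CO2*] = KH · pCO2 = 10^(−1.44) × 1550×10^-6 = 5.628×10^-5 mol/L
α₀ = 1/(1 + K1/[H⁺] + K1K2/[H⁺]²) = 1/(1 + 10^+0.63 + 10^-2.85) = 0.1899
DIC = [CO2*]/α₀ = 5.628×10^-5 / 0.1899 = 0.2964 mmol/L
CA = (α₁ + 2α₂)·DIC = (0.8099 + 2×0.0002682) × 0.2964 = 0.240 mmol/L

CA = 0.240 mmol/L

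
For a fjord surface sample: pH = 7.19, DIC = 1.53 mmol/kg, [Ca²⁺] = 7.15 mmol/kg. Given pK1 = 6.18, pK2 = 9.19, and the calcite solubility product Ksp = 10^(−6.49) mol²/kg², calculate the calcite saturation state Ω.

α₂ = 1 / (1 + [H⁺]/K2 + [H⁺]²/(K1K2)) = 1 / (1 + 10^+2.00 + 10^+0.99)
   = 1 / (1 + 100.00 + 9.7724) = 1/110.77 = 0.009028
[CO3²⁻] = α₂ × DIC = 0.009028 × 1.53 = 0.01381 mmol/kg = 13.81 μmol/kg
Ksp = 10^(−6.49) = 3.236×10^-7
Ω = [Ca²⁺][CO3²⁻]/Ksp = (7.15×10^-3)(1.381×10^-5) / 3.236×10^-7 = 0.305

Ω = 0.305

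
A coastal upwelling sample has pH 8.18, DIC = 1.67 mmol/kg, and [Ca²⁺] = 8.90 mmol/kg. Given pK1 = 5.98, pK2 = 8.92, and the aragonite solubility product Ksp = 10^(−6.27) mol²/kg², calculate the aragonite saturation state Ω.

α₂ = 1 / (1 + [H⁺]/K2 + [H⁺]²/(K1K2)) = 1 / (1 + 10^+0.74 + 10^-1.46)
   = 1 / (1 + 5.4954 + 0.034674) = 1/6.5301 = 0.1531
[CO3²⁻] = α₂ × DIC = 0.1531 × 1.67 = 0.2557 mmol/kg
Ksp = 10^(−6.27) = 5.370×10^-7
Ω = [Ca²⁺][CO3²⁻]/Ksp = (8.90×10^-3)(2.557×10^-4) / 5.370×10^-7 = 4.24

Ω = 4.24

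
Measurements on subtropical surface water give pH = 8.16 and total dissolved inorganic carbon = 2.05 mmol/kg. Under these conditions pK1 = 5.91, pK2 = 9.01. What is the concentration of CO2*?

[CO2*] = 10.1 μmol/kg

α₀ = 1 / (1 + K1/[H⁺] + K1K2/[H⁺]²) = 1 / (1 + 10^+2.25 + 10^+1.40)
   = 1 / (1 + 177.83 + 25.119) = 1/203.95 = 0.004903
[CO2*] = α₀ × DIC = 0.004903 × 2.05 = 0.0101 mmol/kg = 10.1 μmol/kg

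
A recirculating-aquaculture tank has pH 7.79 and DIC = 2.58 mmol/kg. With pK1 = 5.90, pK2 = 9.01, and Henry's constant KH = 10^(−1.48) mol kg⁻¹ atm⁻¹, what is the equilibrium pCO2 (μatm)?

α₀ = 1 / (1 + K1/[H⁺] + K1K2/[H⁺]²) = 1 / (1 + 10^+1.89 + 10^+0.67)
   = 1 / (1 + 77.625 + 4.6774) = 1/83.302 = 0.01200
[CO2*] = α₀ × DIC = 0.01200 × 2.58 = 0.03097 mmol/kg
pCO2 = [CO2*]/KH = 3.097×10^-5 / 3.311×10^-2 = 935 μatm

pCO2 = 935 μatm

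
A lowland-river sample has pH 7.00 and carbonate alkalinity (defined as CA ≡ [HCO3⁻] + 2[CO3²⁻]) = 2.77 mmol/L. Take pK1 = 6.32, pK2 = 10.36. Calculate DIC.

DIC = 3.35 mmol/L

CA = [HCO3⁻] + 2[CO3²⁻] = (α₁ + 2α₂)·DIC
At pH 7.00: [H⁺]/K1 = 10^-0.68 = 0.20893, K2/[H⁺] = 10^-3.36 = 0.00043652
α₁ = 1/(1 + 0.20893 + 0.00043652) = 1/1.2094 = 0.8269; α₂ = α₁·K2/[H⁺] = 0.0003609
α₁ + 2α₂ = 0.8276
DIC = CA / (α₁ + 2α₂) = 2.77 / 0.8276 = 3.35 mmol/L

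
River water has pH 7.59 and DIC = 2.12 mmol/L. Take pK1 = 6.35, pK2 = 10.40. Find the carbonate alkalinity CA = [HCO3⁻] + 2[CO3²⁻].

CA = 2.01 mmol/L

CA = [HCO3⁻] + 2[CO3²⁻] = (α₁ + 2α₂)·DIC
At pH 7.59: [H⁺]/K1 = 10^-1.24 = 0.057544, K2/[H⁺] = 10^-2.81 = 0.0015488
α₁ = 1/(1 + 0.057544 + 0.0015488) = 1/1.0591 = 0.9442; α₂ = α₁·K2/[H⁺] = 0.001462
α₁ + 2α₂ = 0.9471
CA = 0.9471 × 2.12 = 2.01 mmol/L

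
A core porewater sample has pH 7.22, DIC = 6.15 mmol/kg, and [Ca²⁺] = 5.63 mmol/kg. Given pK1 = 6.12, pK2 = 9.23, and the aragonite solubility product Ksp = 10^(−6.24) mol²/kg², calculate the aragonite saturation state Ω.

Ω = 0.540

α₂ = 1 / (1 + [H⁺]/K2 + [H⁺]²/(K1K2)) = 1 / (1 + 10^+2.01 + 10^+0.91)
   = 1 / (1 + 102.33 + 8.1283) = 1/111.46 = 0.008972
[CO3²⁻] = α₂ × DIC = 0.008972 × 6.15 = 0.05518 mmol/kg
Ksp = 10^(−6.24) = 5.754×10^-7
Ω = [Ca²⁺][CO3²⁻]/Ksp = (5.63×10^-3)(5.518×10^-5) / 5.754×10^-7 = 0.540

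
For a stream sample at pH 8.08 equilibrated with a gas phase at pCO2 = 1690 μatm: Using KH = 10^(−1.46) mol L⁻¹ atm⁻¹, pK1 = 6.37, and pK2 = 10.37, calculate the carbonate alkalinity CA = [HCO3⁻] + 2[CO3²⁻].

[CO2*] = KH · pCO2 = 10^(−1.46) × 1690×10^-6 = 5.860×10^-5 mol/L
α₀ = 1/(1 + K1/[H⁺] + K1K2/[H⁺]²) = 1/(1 + 10^+1.71 + 10^-0.58) = 0.01903
DIC = [CO2*]/α₀ = 5.860×10^-5 / 0.01903 = 3.079 mmol/L
CA = (α₁ + 2α₂)·DIC = (0.9760 + 2×0.005005) × 3.079 = 3.04 mmol/L

CA = 3.04 mmol/L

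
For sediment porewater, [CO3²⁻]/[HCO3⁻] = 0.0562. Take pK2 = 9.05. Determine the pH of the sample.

From K2 = [H⁺][CO3²⁻]/[HCO3⁻]:  pH = pK2 + log₁₀([CO3²⁻]/[HCO3⁻])
log₁₀(0.0562) = -1.250
pH = 9.05 + (-1.250) = 7.80

pH = 7.80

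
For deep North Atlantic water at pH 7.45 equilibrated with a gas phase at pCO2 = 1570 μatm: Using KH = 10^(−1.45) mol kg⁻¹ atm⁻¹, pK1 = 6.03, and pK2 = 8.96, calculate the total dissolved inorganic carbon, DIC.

[CO2*] = KH · pCO2 = 10^(−1.45) × 1570×10^-6 = 5.571×10^-5 mol/kg
α₀ = 1/(1 + K1/[H⁺] + K1K2/[H⁺]²) = 1/(1 + 10^+1.42 + 10^-0.09) = 0.03557
DIC = [CO2*]/α₀ = 5.571×10^-5 / 0.03557 = 1.57 mmol/kg

DIC = 1.57 mmol/kg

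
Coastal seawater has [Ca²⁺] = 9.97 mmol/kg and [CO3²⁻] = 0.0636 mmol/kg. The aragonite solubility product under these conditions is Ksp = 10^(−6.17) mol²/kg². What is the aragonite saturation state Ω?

Ksp = 10^(−6.17) = 6.761×10^-7
Ω = [Ca²⁺][CO3²⁻]/Ksp = (9.97×10^-3)(0.0636×10^-3) / 6.761×10^-7 = 0.938

Ω = 0.938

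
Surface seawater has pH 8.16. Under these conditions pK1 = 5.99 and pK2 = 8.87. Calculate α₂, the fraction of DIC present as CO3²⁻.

α₂ = 1 / (1 + [H⁺]/K2 + [H⁺]²/(K1K2)) = 1 / (1 + 10^+0.71 + 10^-1.46)
   = 1 / (1 + 5.1286 + 0.034674) = 1/6.1633 = 0.1623

α₂ = 0.162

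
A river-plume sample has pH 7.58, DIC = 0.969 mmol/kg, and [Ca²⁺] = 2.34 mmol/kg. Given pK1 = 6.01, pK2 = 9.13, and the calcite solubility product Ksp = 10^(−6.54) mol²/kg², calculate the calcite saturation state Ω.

Ω = 0.210

α₂ = 1 / (1 + [H⁺]/K2 + [H⁺]²/(K1K2)) = 1 / (1 + 10^+1.55 + 10^-0.02)
   = 1 / (1 + 35.481 + 0.95499) = 1/37.436 = 0.02671
[CO3²⁻] = α₂ × DIC = 0.02671 × 0.969 = 0.02588 mmol/kg
Ksp = 10^(−6.54) = 2.884×10^-7
Ω = [Ca²⁺][CO3²⁻]/Ksp = (2.34×10^-3)(2.588×10^-5) / 2.884×10^-7 = 0.210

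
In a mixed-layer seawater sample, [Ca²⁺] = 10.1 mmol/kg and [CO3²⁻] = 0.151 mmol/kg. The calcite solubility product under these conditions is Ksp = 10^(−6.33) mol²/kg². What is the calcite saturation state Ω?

Ksp = 10^(−6.33) = 4.677×10^-7
Ω = [Ca²⁺][CO3²⁻]/Ksp = (10.1×10^-3)(0.151×10^-3) / 4.677×10^-7 = 3.26

Ω = 3.26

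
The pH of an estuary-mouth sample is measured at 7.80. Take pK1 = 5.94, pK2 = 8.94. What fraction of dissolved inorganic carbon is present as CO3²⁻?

α₂ = 0.0667

α₂ = 1 / (1 + [H⁺]/K2 + [H⁺]²/(K1K2)) = 1 / (1 + 10^+1.14 + 10^-0.72)
   = 1 / (1 + 13.804 + 0.19055) = 1/14.994 = 0.06669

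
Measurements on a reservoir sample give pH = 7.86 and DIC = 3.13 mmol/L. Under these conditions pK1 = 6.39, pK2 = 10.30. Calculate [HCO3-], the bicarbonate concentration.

α₁ = 1 / (1 + [H⁺]/K1 + K2/[H⁺]) = 1 / (1 + 10^-1.47 + 10^-2.44)
   = 1 / (1 + 0.033884 + 0.0036308) = 1/1.0375 = 0.9638
[HCO3⁻] = α₁ × DIC = 0.9638 × 3.13 = 3.02 mmol/L

[HCO3⁻] = 3.02 mmol/L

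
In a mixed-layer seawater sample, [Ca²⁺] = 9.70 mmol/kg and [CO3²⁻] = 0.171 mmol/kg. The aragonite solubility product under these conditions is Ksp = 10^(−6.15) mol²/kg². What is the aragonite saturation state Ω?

Ω = 2.34

Ksp = 10^(−6.15) = 7.079×10^-7
Ω = [Ca²⁺][CO3²⁻]/Ksp = (9.70×10^-3)(0.171×10^-3) / 7.079×10^-7 = 2.34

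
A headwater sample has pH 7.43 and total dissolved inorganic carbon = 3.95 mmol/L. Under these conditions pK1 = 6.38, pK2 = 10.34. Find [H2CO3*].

α₀ = 1 / (1 + K1/[H⁺] + K1K2/[H⁺]²) = 1 / (1 + 10^+1.05 + 10^-1.86)
   = 1 / (1 + 11.220 + 0.013804) = 1/12.234 = 0.08174
[CO2*] = α₀ × DIC = 0.08174 × 3.95 = 0.323 mmol/L

[CO2*] = 0.323 mmol/L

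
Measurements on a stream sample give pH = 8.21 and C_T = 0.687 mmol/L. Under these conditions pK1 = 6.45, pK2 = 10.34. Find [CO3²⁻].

[CO3²⁻] = 4.97 μmol/L

α₂ = 1 / (1 + [H⁺]/K2 + [H⁺]²/(K1K2)) = 1 / (1 + 10^+2.13 + 10^+0.37)
   = 1 / (1 + 134.90 + 2.3442) = 1/138.24 = 0.007234
[CO3²⁻] = α₂ × DIC = 0.007234 × 0.687 = 0.00497 mmol/L = 4.97 μmol/L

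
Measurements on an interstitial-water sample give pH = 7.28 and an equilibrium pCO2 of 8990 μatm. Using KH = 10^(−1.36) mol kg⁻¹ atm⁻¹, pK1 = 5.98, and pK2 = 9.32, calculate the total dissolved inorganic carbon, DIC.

[CO2*] = KH · pCO2 = 10^(−1.36) × 8990×10^-6 = 3.924×10^-4 mol/kg
α₀ = 1/(1 + K1/[H⁺] + K1K2/[H⁺]²) = 1/(1 + 10^+1.30 + 10^-0.74) = 0.04732
DIC = [CO2*]/α₀ = 3.924×10^-4 / 0.04732 = 8.29 mmol/kg

DIC = 8.29 mmol/kg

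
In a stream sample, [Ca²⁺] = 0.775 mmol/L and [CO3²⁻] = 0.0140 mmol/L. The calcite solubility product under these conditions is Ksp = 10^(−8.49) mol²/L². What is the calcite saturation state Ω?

Ksp = 10^(−8.49) = 3.236×10^-9
Ω = [Ca²⁺][CO3²⁻]/Ksp = (0.775×10^-3)(0.0140×10^-3) / 3.236×10^-9 = 3.35

Ω = 3.35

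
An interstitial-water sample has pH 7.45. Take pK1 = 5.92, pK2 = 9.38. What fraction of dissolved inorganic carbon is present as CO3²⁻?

α₂ = 0.0113

α₂ = 1 / (1 + [H⁺]/K2 + [H⁺]²/(K1K2)) = 1 / (1 + 10^+1.93 + 10^+0.40)
   = 1 / (1 + 85.114 + 2.5119) = 1/88.626 = 0.01128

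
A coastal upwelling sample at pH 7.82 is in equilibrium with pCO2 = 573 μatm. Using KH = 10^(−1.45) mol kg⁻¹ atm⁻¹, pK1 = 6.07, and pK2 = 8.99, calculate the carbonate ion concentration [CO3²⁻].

[CO3²⁻] = 0.0773 mmol/kg

[CO2*] = KH · pCO2 = 10^(−1.45) × 573×10^-6 = 2.033×10^-5 mol/kg
α₀ = 1/(1 + K1/[H⁺] + K1K2/[H⁺]²) = 1/(1 + 10^+1.75 + 10^+0.58) = 0.01638
DIC = [CO2*]/α₀ = 2.033×10^-5 / 0.01638 = 1.241 mmol/kg
[CO3²⁻] = α₂·DIC; α₂ = 0.06229, so [CO3²⁻] = 0.06229 × 1.241 = 0.0773 mmol/kg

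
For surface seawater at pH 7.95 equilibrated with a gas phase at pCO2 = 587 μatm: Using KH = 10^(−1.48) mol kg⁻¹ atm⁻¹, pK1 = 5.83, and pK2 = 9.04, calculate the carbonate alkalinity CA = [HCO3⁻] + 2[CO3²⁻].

[CO2*] = KH · pCO2 = 10^(−1.48) × 587×10^-6 = 1.944×10^-5 mol/kg
α₀ = 1/(1 + K1/[H⁺] + K1K2/[H⁺]²) = 1/(1 + 10^+2.12 + 10^+1.03) = 0.006967
DIC = [CO2*]/α₀ = 1.944×10^-5 / 0.006967 = 2.790 mmol/kg
CA = (α₁ + 2α₂)·DIC = (0.9184 + 2×0.07465) × 2.790 = 2.98 mmol/kg

CA = 2.98 mmol/kg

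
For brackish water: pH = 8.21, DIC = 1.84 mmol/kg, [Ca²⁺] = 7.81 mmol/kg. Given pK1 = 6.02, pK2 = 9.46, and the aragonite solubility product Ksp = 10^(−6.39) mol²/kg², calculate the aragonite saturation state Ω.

Ω = 1.87

α₂ = 1 / (1 + [H⁺]/K2 + [H⁺]²/(K1K2)) = 1 / (1 + 10^+1.25 + 10^-0.94)
   = 1 / (1 + 17.783 + 0.11482) = 1/18.898 = 0.05292
[CO3²⁻] = α₂ × DIC = 0.05292 × 1.84 = 0.09737 mmol/kg
Ksp = 10^(−6.39) = 4.074×10^-7
Ω = [Ca²⁺][CO3²⁻]/Ksp = (7.81×10^-3)(9.737×10^-5) / 4.074×10^-7 = 1.87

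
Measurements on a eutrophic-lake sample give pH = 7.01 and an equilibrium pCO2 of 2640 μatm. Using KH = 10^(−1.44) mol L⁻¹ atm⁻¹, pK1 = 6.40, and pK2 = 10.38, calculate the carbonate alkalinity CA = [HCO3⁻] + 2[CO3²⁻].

[CO2*] = KH · pCO2 = 10^(−1.44) × 2640×10^-6 = 9.585×10^-5 mol/L
α₀ = 1/(1 + K1/[H⁺] + K1K2/[H⁺]²) = 1/(1 + 10^+0.61 + 10^-2.76) = 0.1970
DIC = [CO2*]/α₀ = 9.585×10^-5 / 0.1970 = 0.4865 mmol/L
CA = (α₁ + 2α₂)·DIC = (0.8026 + 2×0.0003424) × 0.4865 = 0.391 mmol/L

CA = 0.391 mmol/L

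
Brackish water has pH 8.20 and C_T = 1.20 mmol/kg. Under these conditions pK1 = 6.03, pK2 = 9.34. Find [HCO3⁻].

α₁ = 1 / (1 + [H⁺]/K1 + K2/[H⁺]) = 1 / (1 + 10^-2.17 + 10^-1.14)
   = 1 / (1 + 0.0067608 + 0.072444) = 1/1.0792 = 0.9266
[HCO3⁻] = α₁ × DIC = 0.9266 × 1.20 = 1.11 mmol/kg

[HCO3⁻] = 1.11 mmol/kg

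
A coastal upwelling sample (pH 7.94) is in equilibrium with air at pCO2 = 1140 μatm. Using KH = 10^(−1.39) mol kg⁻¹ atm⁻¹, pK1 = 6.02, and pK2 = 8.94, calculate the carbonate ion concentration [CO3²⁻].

[CO2*] = KH · pCO2 = 10^(−1.39) × 1140×10^-6 = 4.644×10^-5 mol/kg
α₀ = 1/(1 + K1/[H⁺] + K1K2/[H⁺]²) = 1/(1 + 10^+1.92 + 10^+0.92) = 0.01081
DIC = [CO2*]/α₀ = 4.644×10^-5 / 0.01081 = 4.296 mmol/kg
[CO3²⁻] = α₂·DIC; α₂ = 0.08993, so [CO3²⁻] = 0.08993 × 4.296 = 0.386 mmol/kg

[CO3²⁻] = 0.386 mmol/kg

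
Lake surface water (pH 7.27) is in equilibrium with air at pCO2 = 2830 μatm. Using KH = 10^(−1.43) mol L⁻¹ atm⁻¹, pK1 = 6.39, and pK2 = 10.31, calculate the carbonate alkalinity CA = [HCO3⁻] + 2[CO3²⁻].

CA = 0.799 mmol/L

[CO2*] = KH · pCO2 = 10^(−1.43) × 2830×10^-6 = 1.051×10^-4 mol/L
α₀ = 1/(1 + K1/[H⁺] + K1K2/[H⁺]²) = 1/(1 + 10^+0.88 + 10^-2.16) = 0.1164
DIC = [CO2*]/α₀ = 1.051×10^-4 / 0.1164 = 0.9035 mmol/L
CA = (α₁ + 2α₂)·DIC = (0.8828 + 2×0.0008051) × 0.9035 = 0.799 mmol/L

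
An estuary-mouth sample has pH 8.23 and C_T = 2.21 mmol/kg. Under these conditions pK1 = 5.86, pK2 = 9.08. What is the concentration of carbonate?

α₂ = 1 / (1 + [H⁺]/K2 + [H⁺]²/(K1K2)) = 1 / (1 + 10^+0.85 + 10^-1.52)
   = 1 / (1 + 7.0795 + 0.030200) = 1/8.1097 = 0.1233
[CO3²⁻] = α₂ × DIC = 0.1233 × 2.21 = 0.273 mmol/kg

[CO3²⁻] = 0.273 mmol/kg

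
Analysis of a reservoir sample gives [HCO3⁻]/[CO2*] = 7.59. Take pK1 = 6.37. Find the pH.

pH = 7.25

From K1 = [H⁺][HCO3⁻]/[CO2*]:  pH = pK1 + log₁₀([HCO3⁻]/[CO2*])
log₁₀(7.59) = +0.880
pH = 6.37 + (+0.880) = 7.25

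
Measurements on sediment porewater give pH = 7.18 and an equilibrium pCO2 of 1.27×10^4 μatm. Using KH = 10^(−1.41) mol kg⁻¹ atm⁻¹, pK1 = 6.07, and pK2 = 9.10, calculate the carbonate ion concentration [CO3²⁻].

[CO3²⁻] = 0.0765 mmol/kg

[CO2*] = KH · pCO2 = 10^(−1.41) × 1.27×10^4×10^-6 = 4.941×10^-4 mol/kg
α₀ = 1/(1 + K1/[H⁺] + K1K2/[H⁺]²) = 1/(1 + 10^+1.11 + 10^-0.81) = 0.07124
DIC = [CO2*]/α₀ = 4.941×10^-4 / 0.07124 = 6.936 mmol/kg
[CO3²⁻] = α₂·DIC; α₂ = 0.01103, so [CO3²⁻] = 0.01103 × 6.936 = 0.0765 mmol/kg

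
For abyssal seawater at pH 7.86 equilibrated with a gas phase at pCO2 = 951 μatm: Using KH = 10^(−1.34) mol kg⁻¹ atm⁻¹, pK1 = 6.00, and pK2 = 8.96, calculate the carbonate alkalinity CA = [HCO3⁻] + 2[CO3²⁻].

[CO2*] = KH · pCO2 = 10^(−1.34) × 951×10^-6 = 4.347×10^-5 mol/kg
α₀ = 1/(1 + K1/[H⁺] + K1K2/[H⁺]²) = 1/(1 + 10^+1.86 + 10^+0.76) = 0.01263
DIC = [CO2*]/α₀ = 4.347×10^-5 / 0.01263 = 3.443 mmol/kg
CA = (α₁ + 2α₂)·DIC = (0.9147 + 2×0.07266) × 3.443 = 3.65 mmol/kg

CA = 3.65 mmol/kg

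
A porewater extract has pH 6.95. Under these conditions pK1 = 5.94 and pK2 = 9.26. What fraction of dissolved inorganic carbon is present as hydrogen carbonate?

α₁ = 0.907

α₁ = 1 / (1 + [H⁺]/K1 + K2/[H⁺]) = 1 / (1 + 10^-1.01 + 10^-2.31)
   = 1 / (1 + 0.097724 + 0.0048978) = 1/1.1026 = 0.9069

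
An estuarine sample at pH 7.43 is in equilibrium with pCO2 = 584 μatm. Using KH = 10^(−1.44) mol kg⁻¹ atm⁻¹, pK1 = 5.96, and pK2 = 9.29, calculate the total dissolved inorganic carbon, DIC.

DIC = 0.656 mmol/kg

[CO2*] = KH · pCO2 = 10^(−1.44) × 584×10^-6 = 2.120×10^-5 mol/kg
α₀ = 1/(1 + K1/[H⁺] + K1K2/[H⁺]²) = 1/(1 + 10^+1.47 + 10^-0.39) = 0.03234
DIC = [CO2*]/α₀ = 2.120×10^-5 / 0.03234 = 0.656 mmol/kg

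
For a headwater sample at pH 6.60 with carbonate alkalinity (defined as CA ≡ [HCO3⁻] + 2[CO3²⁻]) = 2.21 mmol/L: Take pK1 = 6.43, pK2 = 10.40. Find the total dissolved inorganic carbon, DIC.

DIC = 3.70 mmol/L

CA = [HCO3⁻] + 2[CO3²⁻] = (α₁ + 2α₂)·DIC
At pH 6.60: [H⁺]/K1 = 10^-0.17 = 0.67608, K2/[H⁺] = 10^-3.80 = 0.00015849
α₁ = 1/(1 + 0.67608 + 0.00015849) = 1/1.6762 = 0.5966; α₂ = α₁·K2/[H⁺] = 9.455×10^-5
α₁ + 2α₂ = 0.5968
DIC = CA / (α₁ + 2α₂) = 2.21 / 0.5968 = 3.70 mmol/L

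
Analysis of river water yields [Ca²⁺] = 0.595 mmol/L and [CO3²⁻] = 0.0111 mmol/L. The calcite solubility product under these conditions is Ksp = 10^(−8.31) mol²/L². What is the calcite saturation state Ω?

Ksp = 10^(−8.31) = 4.898×10^-9
Ω = [Ca²⁺][CO3²⁻]/Ksp = (0.595×10^-3)(0.0111×10^-3) / 4.898×10^-9 = 1.35

Ω = 1.35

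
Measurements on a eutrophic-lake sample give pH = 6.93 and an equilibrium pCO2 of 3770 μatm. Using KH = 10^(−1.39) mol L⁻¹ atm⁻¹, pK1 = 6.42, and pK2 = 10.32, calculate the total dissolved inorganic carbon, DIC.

[CO2*] = KH · pCO2 = 10^(−1.39) × 3770×10^-6 = 1.536×10^-4 mol/L
α₀ = 1/(1 + K1/[H⁺] + K1K2/[H⁺]²) = 1/(1 + 10^+0.51 + 10^-2.88) = 0.2360
DIC = [CO2*]/α₀ = 1.536×10^-4 / 0.2360 = 0.651 mmol/L

DIC = 0.651 mmol/L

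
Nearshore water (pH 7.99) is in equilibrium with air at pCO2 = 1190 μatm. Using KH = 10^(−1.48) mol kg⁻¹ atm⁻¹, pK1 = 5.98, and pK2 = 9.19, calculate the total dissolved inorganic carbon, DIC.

[CO2*] = KH · pCO2 = 10^(−1.48) × 1190×10^-6 = 3.940×10^-5 mol/kg
α₀ = 1/(1 + K1/[H⁺] + K1K2/[H⁺]²) = 1/(1 + 10^+2.01 + 10^+0.81) = 0.009109
DIC = [CO2*]/α₀ = 3.940×10^-5 / 0.009109 = 4.33 mmol/kg

DIC = 4.33 mmol/kg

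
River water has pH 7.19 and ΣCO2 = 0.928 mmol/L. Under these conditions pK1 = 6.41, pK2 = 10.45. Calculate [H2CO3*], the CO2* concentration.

α₀ = 1 / (1 + K1/[H⁺] + K1K2/[H⁺]²) = 1 / (1 + 10^+0.78 + 10^-2.48)
   = 1 / (1 + 6.0256 + 0.0033113) = 1/7.0289 = 0.1423
[CO2*] = α₀ × DIC = 0.1423 × 0.928 = 0.132 mmol/L

[CO2*] = 0.132 mmol/L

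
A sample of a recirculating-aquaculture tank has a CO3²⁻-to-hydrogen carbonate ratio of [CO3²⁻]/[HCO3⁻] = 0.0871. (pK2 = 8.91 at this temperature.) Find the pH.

From K2 = [H⁺][CO3²⁻]/[HCO3⁻]:  pH = pK2 + log₁₀([CO3²⁻]/[HCO3⁻])
log₁₀(0.0871) = -1.060
pH = 8.91 + (-1.060) = 7.85

pH = 7.85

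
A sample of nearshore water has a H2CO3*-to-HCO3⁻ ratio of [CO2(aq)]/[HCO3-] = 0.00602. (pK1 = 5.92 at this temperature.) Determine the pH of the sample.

pH = 8.14

From K1 = [H⁺][HCO3-]/[CO2(aq)]:  pH = pK1 − log₁₀([CO2(aq)]/[HCO3-])
log₁₀(0.00602) = -2.220
pH = 5.92 − (-2.220) = 8.14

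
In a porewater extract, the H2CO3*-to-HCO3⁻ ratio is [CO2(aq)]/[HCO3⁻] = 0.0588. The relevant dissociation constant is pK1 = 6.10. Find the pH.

pH = 7.33

From K1 = [H⁺][HCO3⁻]/[CO2(aq)]:  pH = pK1 − log₁₀([CO2(aq)]/[HCO3⁻])
log₁₀(0.0588) = -1.231
pH = 6.10 − (-1.231) = 7.33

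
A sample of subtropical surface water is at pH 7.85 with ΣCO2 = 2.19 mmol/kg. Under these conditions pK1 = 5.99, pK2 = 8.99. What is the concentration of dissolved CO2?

[CO2*] = 0.0278 mmol/kg

α₀ = 1 / (1 + K1/[H⁺] + K1K2/[H⁺]²) = 1 / (1 + 10^+1.86 + 10^+0.72)
   = 1 / (1 + 72.444 + 5.2481) = 1/78.692 = 0.01271
[CO2*] = α₀ × DIC = 0.01271 × 2.19 = 0.0278 mmol/kg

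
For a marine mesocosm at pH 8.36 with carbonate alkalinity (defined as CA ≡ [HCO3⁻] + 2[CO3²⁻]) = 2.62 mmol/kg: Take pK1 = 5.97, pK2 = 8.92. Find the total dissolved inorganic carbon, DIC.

DIC = 2.16 mmol/kg

CA = [HCO3⁻] + 2[CO3²⁻] = (α₁ + 2α₂)·DIC
At pH 8.36: [H⁺]/K1 = 10^-2.39 = 0.0040738, K2/[H⁺] = 10^-0.56 = 0.27542
α₁ = 1/(1 + 0.0040738 + 0.27542) = 1/1.2795 = 0.7816; α₂ = α₁·K2/[H⁺] = 0.2153
α₁ + 2α₂ = 1.2121
DIC = CA / (α₁ + 2α₂) = 2.62 / 1.2121 = 2.16 mmol/kg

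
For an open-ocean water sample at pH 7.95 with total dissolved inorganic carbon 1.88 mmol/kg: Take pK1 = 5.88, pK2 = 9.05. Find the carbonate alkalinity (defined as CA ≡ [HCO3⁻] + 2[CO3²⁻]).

CA = 2.00 mmol/kg

CA = [HCO3⁻] + 2[CO3²⁻] = (α₁ + 2α₂)·DIC
At pH 7.95: [H⁺]/K1 = 10^-2.07 = 0.0085114, K2/[H⁺] = 10^-1.10 = 0.079433
α₁ = 1/(1 + 0.0085114 + 0.079433) = 1/1.0879 = 0.9192; α₂ = α₁·K2/[H⁺] = 0.07301
α₁ + 2α₂ = 1.0652
CA = 1.0652 × 1.88 = 2.00 mmol/kg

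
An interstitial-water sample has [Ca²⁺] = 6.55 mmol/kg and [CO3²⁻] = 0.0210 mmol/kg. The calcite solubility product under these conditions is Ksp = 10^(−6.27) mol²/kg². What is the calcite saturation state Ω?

Ω = 0.256

Ksp = 10^(−6.27) = 5.370×10^-7
Ω = [Ca²⁺][CO3²⁻]/Ksp = (6.55×10^-3)(0.0210×10^-3) / 5.370×10^-7 = 0.256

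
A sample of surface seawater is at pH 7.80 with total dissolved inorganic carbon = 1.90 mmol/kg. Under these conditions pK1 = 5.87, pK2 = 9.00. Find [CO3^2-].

[CO3²⁻] = 0.112 mmol/kg

α₂ = 1 / (1 + [H⁺]/K2 + [H⁺]²/(K1K2)) = 1 / (1 + 10^+1.20 + 10^-0.73)
   = 1 / (1 + 15.849 + 0.18621) = 1/17.035 = 0.05870
[CO3²⁻] = α₂ × DIC = 0.05870 × 1.90 = 0.112 mmol/kg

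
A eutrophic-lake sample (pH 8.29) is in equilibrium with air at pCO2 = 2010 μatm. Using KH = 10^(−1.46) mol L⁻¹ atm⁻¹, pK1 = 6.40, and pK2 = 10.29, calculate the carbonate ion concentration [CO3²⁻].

[CO3²⁻] = 0.0541 mmol/L

[CO2*] = KH · pCO2 = 10^(−1.46) × 2010×10^-6 = 6.969×10^-5 mol/L
α₀ = 1/(1 + K1/[H⁺] + K1K2/[H⁺]²) = 1/(1 + 10^+1.89 + 10^-0.11) = 0.01259
DIC = [CO2*]/α₀ = 6.969×10^-5 / 0.01259 = 5.534 mmol/L
[CO3²⁻] = α₂·DIC; α₂ = 0.009776, so [CO3²⁻] = 0.009776 × 5.534 = 0.0541 mmol/L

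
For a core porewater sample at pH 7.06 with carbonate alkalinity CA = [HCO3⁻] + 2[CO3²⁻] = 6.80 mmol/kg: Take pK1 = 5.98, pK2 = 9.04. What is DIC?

DIC = 7.28 mmol/kg

CA = [HCO3⁻] + 2[CO3²⁻] = (α₁ + 2α₂)·DIC
At pH 7.06: [H⁺]/K1 = 10^-1.08 = 0.083176, K2/[H⁺] = 10^-1.98 = 0.010471
α₁ = 1/(1 + 0.083176 + 0.010471) = 1/1.0936 = 0.9144; α₂ = α₁·K2/[H⁺] = 0.009575
α₁ + 2α₂ = 0.9335
DIC = CA / (α₁ + 2α₂) = 6.80 / 0.9335 = 7.28 mmol/kg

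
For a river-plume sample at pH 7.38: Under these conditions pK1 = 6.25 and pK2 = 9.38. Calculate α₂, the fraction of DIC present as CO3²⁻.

α₂ = 1 / (1 + [H⁺]/K2 + [H⁺]²/(K1K2)) = 1 / (1 + 10^+2.00 + 10^+0.87)
   = 1 / (1 + 100.00 + 7.4131) = 1/108.41 = 0.009224

α₂ = 0.00922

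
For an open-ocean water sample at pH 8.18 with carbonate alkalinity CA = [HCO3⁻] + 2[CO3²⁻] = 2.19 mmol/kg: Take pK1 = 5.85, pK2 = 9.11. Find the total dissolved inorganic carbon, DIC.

CA = [HCO3⁻] + 2[CO3²⁻] = (α₁ + 2α₂)·DIC
At pH 8.18: [H⁺]/K1 = 10^-2.33 = 0.0046774, K2/[H⁺] = 10^-0.93 = 0.11749
α₁ = 1/(1 + 0.0046774 + 0.11749) = 1/1.1222 = 0.8911; α₂ = α₁·K2/[H⁺] = 0.1047
α₁ + 2α₂ = 1.1005
DIC = CA / (α₁ + 2α₂) = 2.19 / 1.1005 = 1.99 mmol/kg

DIC = 1.99 mmol/kg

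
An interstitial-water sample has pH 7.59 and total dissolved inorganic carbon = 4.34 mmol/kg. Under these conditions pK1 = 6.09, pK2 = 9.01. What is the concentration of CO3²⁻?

α₂ = 1 / (1 + [H⁺]/K2 + [H⁺]²/(K1K2)) = 1 / (1 + 10^+1.42 + 10^-0.08)
   = 1 / (1 + 26.303 + 0.83176) = 1/28.134 = 0.03554
[CO3²⁻] = α₂ × DIC = 0.03554 × 4.34 = 0.154 mmol/kg

[CO3²⁻] = 0.154 mmol/kg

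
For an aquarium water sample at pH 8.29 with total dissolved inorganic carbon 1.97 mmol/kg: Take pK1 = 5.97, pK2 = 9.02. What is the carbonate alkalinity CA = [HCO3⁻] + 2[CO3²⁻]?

CA = [HCO3⁻] + 2[CO3²⁻] = (α₁ + 2α₂)·DIC
At pH 8.29: [H⁺]/K1 = 10^-2.32 = 0.0047863, K2/[H⁺] = 10^-0.73 = 0.18621
α₁ = 1/(1 + 0.0047863 + 0.18621) = 1/1.1910 = 0.8396; α₂ = α₁·K2/[H⁺] = 0.1563
α₁ + 2α₂ = 1.1523
CA = 1.1523 × 1.97 = 2.27 mmol/kg

CA = 2.27 mmol/kg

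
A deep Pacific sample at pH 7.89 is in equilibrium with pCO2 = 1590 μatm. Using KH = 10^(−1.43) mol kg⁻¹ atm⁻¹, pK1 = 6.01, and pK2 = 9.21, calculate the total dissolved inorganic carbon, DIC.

[CO2*] = KH · pCO2 = 10^(−1.43) × 1590×10^-6 = 5.907×10^-5 mol/kg
α₀ = 1/(1 + K1/[H⁺] + K1K2/[H⁺]²) = 1/(1 + 10^+1.88 + 10^+0.56) = 0.01242
DIC = [CO2*]/α₀ = 5.907×10^-5 / 0.01242 = 4.75 mmol/kg

DIC = 4.75 mmol/kg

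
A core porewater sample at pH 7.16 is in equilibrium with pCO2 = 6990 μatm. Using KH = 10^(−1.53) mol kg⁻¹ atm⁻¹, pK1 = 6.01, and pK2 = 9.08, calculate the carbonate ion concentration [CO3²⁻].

[CO2*] = KH · pCO2 = 10^(−1.53) × 6990×10^-6 = 2.063×10^-4 mol/kg
α₀ = 1/(1 + K1/[H⁺] + K1K2/[H⁺]²) = 1/(1 + 10^+1.15 + 10^-0.77) = 0.06538
DIC = [CO2*]/α₀ = 2.063×10^-4 / 0.06538 = 3.155 mmol/kg
[CO3²⁻] = α₂·DIC; α₂ = 0.01110, so [CO3²⁻] = 0.01110 × 3.155 = 0.0350 mmol/kg

[CO3²⁻] = 0.0350 mmol/kg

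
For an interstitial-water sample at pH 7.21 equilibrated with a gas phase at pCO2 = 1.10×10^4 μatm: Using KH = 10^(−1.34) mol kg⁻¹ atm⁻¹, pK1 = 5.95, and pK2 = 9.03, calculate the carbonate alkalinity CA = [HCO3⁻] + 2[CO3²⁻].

CA = 9.43 mmol/kg

[CO2*] = KH · pCO2 = 10^(−1.34) × 1.10×10^4×10^-6 = 5.028×10^-4 mol/kg
α₀ = 1/(1 + K1/[H⁺] + K1K2/[H⁺]²) = 1/(1 + 10^+1.26 + 10^-0.56) = 0.05135
DIC = [CO2*]/α₀ = 5.028×10^-4 / 0.05135 = 9.791 mmol/kg
CA = (α₁ + 2α₂)·DIC = (0.9345 + 2×0.01414) × 9.791 = 9.43 mmol/kg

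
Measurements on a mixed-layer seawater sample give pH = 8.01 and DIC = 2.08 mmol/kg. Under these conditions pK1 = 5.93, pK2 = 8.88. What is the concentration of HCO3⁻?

[HCO3⁻] = 1.82 mmol/kg

α₁ = 1 / (1 + [H⁺]/K1 + K2/[H⁺]) = 1 / (1 + 10^-2.08 + 10^-0.87)
   = 1 / (1 + 0.0083176 + 0.13490) = 1/1.1432 = 0.8747
[HCO3⁻] = α₁ × DIC = 0.8747 × 2.08 = 1.82 mmol/kg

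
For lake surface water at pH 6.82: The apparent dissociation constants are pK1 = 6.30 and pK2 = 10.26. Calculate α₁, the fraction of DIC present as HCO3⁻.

α₁ = 1 / (1 + [H⁺]/K1 + K2/[H⁺]) = 1 / (1 + 10^-0.52 + 10^-3.44)
   = 1 / (1 + 0.30200 + 0.00036308) = 1/1.3024 = 0.7678

α₁ = 0.768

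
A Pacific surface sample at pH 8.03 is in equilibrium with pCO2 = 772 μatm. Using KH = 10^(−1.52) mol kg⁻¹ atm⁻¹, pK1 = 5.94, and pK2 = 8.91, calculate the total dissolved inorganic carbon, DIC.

DIC = 3.27 mmol/kg

[CO2*] = KH · pCO2 = 10^(−1.52) × 772×10^-6 = 2.331×10^-5 mol/kg
α₀ = 1/(1 + K1/[H⁺] + K1K2/[H⁺]²) = 1/(1 + 10^+2.09 + 10^+1.21) = 0.007130
DIC = [CO2*]/α₀ = 2.331×10^-5 / 0.007130 = 3.27 mmol/kg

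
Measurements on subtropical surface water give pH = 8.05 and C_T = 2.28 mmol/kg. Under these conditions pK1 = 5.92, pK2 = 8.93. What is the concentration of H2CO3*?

α₀ = 1 / (1 + K1/[H⁺] + K1K2/[H⁺]²) = 1 / (1 + 10^+2.13 + 10^+1.25)
   = 1 / (1 + 134.90 + 17.783) = 1/153.68 = 0.006507
[CO2*] = α₀ × DIC = 0.006507 × 2.28 = 0.0148 mmol/kg = 14.8 μmol/kg

[CO2*] = 14.8 μmol/kg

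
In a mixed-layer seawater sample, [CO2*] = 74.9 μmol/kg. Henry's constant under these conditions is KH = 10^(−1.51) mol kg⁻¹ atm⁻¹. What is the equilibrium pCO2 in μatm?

pCO2 = 2420 μatm

KH = 10^(−1.51) = 3.090×10^-2 mol kg⁻¹ atm⁻¹
pCO2 = [CO2*]/KH = 74.9×10^-6 / 3.090×10^-2 = 2.42×10^-3 atm = 2420 μatm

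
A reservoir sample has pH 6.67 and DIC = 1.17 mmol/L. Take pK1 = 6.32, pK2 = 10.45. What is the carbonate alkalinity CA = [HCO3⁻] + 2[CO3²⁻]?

CA = [HCO3⁻] + 2[CO3²⁻] = (α₁ + 2α₂)·DIC
At pH 6.67: [H⁺]/K1 = 10^-0.35 = 0.44668, K2/[H⁺] = 10^-3.78 = 0.00016596
α₁ = 1/(1 + 0.44668 + 0.00016596) = 1/1.4468 = 0.6912; α₂ = α₁·K2/[H⁺] = 0.0001147
α₁ + 2α₂ = 0.6914
CA = 0.6914 × 1.17 = 0.809 mmol/L

CA = 0.809 mmol/L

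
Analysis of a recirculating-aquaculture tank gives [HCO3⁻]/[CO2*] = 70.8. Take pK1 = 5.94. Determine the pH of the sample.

pH = 7.79

From K1 = [H⁺][HCO3⁻]/[CO2*]:  pH = pK1 + log₁₀([HCO3⁻]/[CO2*])
log₁₀(70.8) = +1.850
pH = 5.94 + (+1.850) = 7.79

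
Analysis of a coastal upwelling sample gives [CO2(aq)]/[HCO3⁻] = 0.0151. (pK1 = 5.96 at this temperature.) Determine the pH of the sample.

From K1 = [H⁺][HCO3⁻]/[CO2(aq)]:  pH = pK1 − log₁₀([CO2(aq)]/[HCO3⁻])
log₁₀(0.0151) = -1.821
pH = 5.96 − (-1.821) = 7.78

pH = 7.78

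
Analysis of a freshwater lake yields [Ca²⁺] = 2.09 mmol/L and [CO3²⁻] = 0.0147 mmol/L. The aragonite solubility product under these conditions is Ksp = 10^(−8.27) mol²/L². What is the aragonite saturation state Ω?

Ω = 5.72

Ksp = 10^(−8.27) = 5.370×10^-9
Ω = [Ca²⁺][CO3²⁻]/Ksp = (2.09×10^-3)(0.0147×10^-3) / 5.370×10^-9 = 5.72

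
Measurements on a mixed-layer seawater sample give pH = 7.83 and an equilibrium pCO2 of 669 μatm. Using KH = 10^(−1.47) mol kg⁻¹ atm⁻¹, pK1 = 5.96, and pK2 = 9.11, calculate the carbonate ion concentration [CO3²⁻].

[CO2*] = KH · pCO2 = 10^(−1.47) × 669×10^-6 = 2.267×10^-5 mol/kg
α₀ = 1/(1 + K1/[H⁺] + K1K2/[H⁺]²) = 1/(1 + 10^+1.87 + 10^+0.59) = 0.01265
DIC = [CO2*]/α₀ = 2.267×10^-5 / 0.01265 = 1.791 mmol/kg
[CO3²⁻] = α₂·DIC; α₂ = 0.04923, so [CO3²⁻] = 0.04923 × 1.791 = 0.0882 mmol/kg

[CO3²⁻] = 0.0882 mmol/kg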